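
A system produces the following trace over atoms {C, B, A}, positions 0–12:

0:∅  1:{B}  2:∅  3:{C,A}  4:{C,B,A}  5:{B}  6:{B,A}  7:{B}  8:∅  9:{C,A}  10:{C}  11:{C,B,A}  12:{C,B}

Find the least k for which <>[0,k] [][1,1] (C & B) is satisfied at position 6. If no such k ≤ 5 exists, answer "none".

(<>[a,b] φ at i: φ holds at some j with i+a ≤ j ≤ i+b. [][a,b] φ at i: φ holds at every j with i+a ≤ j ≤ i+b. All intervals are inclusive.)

Scan j = 6,7,… for [][1,1] (C & B):
  j=6: fails
  j=7: fails
  j=8: fails
  j=9: fails
  j=10: holds
First hit at j=10, so smallest k = 10-6 = 4.

4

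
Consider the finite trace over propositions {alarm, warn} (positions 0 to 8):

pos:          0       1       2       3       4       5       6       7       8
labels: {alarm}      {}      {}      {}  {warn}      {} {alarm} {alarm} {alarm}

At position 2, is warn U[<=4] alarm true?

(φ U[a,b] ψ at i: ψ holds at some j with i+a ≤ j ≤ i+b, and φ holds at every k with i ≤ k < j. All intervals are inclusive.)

Need some j in [2,6] with alarm, and warn at every k in [2,j-1].
  j=2: alarm false.
  j=3: alarm false.
  j=4: alarm false.
  j=5: alarm false.
  j=6: alarm holds, but warn fails at k=2 → not this j.
No j in the window works → until fails.

False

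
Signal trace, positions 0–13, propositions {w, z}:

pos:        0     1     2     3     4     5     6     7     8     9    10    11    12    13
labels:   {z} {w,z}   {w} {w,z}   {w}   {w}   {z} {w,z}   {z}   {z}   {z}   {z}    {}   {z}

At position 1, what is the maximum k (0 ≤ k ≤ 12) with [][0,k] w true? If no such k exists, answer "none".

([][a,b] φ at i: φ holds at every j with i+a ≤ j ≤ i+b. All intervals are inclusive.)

4

w must hold from j=1 onward; find where it first fails.
  j=1: holds
  j=2: holds
  j=3: holds
  j=4: holds
  j=5: holds
  j=6: fails
Holds on [1,5], so largest k = 4.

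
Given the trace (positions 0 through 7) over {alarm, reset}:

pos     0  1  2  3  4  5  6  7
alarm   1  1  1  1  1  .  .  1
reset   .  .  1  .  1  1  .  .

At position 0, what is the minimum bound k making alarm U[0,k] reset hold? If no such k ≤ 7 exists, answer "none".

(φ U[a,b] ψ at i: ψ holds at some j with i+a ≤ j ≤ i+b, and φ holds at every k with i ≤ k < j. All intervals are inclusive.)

Need earliest j ≥ 0 with reset, and alarm at every k in [0,j-1].
  j=0: rhs fails.
  j=1: rhs fails.
  j=2: rhs holds; lhs holds on [0,1]. k = 2.

2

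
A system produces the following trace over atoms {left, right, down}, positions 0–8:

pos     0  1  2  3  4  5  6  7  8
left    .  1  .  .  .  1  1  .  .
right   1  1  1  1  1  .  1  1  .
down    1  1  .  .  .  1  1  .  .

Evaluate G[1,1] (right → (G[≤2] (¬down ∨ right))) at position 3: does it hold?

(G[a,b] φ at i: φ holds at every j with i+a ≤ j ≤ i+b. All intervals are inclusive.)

Check (right → (G[≤2] (¬down ∨ right))) at every j in [4,4]:
  j=4: antecedent true; consequent fails at 5 → ✗
Fails at j=4 → formula fails.

False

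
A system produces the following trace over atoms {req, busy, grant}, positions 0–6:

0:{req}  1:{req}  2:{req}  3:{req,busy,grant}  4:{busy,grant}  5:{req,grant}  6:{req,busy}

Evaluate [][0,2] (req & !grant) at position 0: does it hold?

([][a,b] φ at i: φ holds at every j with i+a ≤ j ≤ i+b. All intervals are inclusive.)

Holds

Check (req & !grant) at every j in [0,2]:
  j=0: true
  j=1: true
  j=2: true
All positions satisfy it → formula holds.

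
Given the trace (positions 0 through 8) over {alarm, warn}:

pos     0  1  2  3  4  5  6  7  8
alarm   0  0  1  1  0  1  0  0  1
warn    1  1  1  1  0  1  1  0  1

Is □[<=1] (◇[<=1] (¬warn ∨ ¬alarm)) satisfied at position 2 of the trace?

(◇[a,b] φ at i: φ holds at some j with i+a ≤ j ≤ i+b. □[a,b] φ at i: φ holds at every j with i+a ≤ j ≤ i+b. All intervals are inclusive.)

No

Check ◇[<=1] (¬warn ∨ ¬alarm) at every j in [2,3]:
  j=2: fails (none in [2,3])
  j=3: holds (witness at 4)
Fails at j=2 → formula fails.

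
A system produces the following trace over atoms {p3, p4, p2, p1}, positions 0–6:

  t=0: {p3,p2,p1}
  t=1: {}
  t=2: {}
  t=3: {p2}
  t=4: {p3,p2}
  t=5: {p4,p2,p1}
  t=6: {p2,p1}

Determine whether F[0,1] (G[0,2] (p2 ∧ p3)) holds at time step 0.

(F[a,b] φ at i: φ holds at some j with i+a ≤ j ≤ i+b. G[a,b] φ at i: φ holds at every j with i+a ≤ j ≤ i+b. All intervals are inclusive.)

No

Check G[0,2] (p2 ∧ p3) at each j in [0,1]:
  j=0: fails at 1
  j=1: fails at 1
No position in the window satisfies it → formula fails.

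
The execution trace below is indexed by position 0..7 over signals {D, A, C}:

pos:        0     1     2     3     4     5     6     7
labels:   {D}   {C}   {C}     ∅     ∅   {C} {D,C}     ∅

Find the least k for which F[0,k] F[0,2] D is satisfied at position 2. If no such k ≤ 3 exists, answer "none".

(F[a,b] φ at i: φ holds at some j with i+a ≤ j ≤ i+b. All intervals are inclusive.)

2

Scan j = 2,3,… for F[0,2] D:
  j=2: fails
  j=3: fails
  j=4: holds
First hit at j=4, so smallest k = 4-2 = 2.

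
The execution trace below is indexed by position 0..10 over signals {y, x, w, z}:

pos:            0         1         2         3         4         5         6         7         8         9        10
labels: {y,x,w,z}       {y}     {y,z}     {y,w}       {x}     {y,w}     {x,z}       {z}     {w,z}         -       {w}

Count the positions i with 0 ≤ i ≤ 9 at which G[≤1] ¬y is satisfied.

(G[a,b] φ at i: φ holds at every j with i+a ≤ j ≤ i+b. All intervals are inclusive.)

4

Evaluate at each i in [0,9]:
  i=0: ✗ (fails at j=0)
  i=1: ✗ (fails at j=1)
  i=2: ✗ (fails at j=2)
  i=3: ✗ (fails at j=3)
  i=4: ✗ (fails at j=5)
  i=5: ✗ (fails at j=5)
  i=6: ✓ (all of [6,7])
  i=7: ✓ (all of [7,8])
  i=8: ✓ (all of [8,9])
  i=9: ✓ (all of [9,10])
Positions where it holds: {6, 7, 8, 9} → 4.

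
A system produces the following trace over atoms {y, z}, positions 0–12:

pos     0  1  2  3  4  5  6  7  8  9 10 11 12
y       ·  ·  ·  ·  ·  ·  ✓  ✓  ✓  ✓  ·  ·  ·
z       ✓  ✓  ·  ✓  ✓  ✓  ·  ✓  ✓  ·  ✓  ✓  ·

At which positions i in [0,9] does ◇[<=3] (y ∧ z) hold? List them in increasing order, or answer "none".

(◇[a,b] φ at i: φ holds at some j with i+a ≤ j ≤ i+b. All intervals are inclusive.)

Evaluate at each i in [0,9]:
  i=0: ✗ (none in [0,3])
  i=1: ✗ (none in [1,4])
  i=2: ✗ (none in [2,5])
  i=3: ✗ (none in [3,6])
  i=4: ✓ (witness j=7)
  i=5: ✓ (witness j=7)
  i=6: ✓ (witness j=7)
  i=7: ✓ (witness j=7)
  i=8: ✓ (witness j=8)
  i=9: ✗ (none in [9,12])

4, 5, 6, 7, 8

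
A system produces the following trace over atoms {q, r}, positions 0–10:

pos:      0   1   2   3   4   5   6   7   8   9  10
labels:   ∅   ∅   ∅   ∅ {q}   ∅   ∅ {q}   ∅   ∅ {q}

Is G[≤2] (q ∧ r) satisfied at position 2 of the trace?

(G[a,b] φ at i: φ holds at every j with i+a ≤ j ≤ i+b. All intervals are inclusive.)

False

Check (q ∧ r) at every j in [2,4]:
  j=2: false
  j=3: false
  j=4: false
Fails at j=2 → formula fails.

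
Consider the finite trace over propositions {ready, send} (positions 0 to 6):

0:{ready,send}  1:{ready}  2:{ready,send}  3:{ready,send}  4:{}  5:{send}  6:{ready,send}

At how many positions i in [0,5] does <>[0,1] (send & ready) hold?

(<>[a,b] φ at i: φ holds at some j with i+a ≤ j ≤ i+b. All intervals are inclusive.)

Evaluate at each i in [0,5]:
  i=0: ✓ (witness j=0)
  i=1: ✓ (witness j=2)
  i=2: ✓ (witness j=2)
  i=3: ✓ (witness j=3)
  i=4: ✗ (none in [4,5])
  i=5: ✓ (witness j=6)
Positions where it holds: {0, 1, 2, 3, 5} → 5.

5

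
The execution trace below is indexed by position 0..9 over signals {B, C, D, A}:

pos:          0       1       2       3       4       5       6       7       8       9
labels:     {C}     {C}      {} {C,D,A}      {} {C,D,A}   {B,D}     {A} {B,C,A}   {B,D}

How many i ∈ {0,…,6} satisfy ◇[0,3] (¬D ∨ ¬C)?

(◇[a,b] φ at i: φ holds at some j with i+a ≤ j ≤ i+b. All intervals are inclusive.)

Evaluate at each i in [0,6]:
  i=0: ✓ (witness j=0)
  i=1: ✓ (witness j=1)
  i=2: ✓ (witness j=2)
  i=3: ✓ (witness j=4)
  i=4: ✓ (witness j=4)
  i=5: ✓ (witness j=6)
  i=6: ✓ (witness j=6)
Positions where it holds: {0, 1, 2, 3, 4, 5, 6} → 7.

7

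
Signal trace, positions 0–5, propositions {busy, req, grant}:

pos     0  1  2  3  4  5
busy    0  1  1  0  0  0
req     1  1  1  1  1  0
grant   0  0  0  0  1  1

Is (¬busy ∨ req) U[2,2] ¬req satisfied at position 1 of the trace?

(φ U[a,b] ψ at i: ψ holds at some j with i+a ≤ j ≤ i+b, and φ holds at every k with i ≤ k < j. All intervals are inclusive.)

Need some j in [3,3] with ¬req, and (¬busy ∨ req) at every k in [1,j-1].
  j=3: ¬req false.
No j in the window works → until fails.

No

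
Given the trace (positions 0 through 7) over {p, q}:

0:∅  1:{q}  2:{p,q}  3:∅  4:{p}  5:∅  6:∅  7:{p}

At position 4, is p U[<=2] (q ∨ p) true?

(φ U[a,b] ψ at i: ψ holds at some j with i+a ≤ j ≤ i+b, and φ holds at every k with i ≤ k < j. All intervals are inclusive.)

True

Need some j in [4,6] with (q ∨ p), and p at every k in [4,j-1].
  j=4: (q ∨ p) holds; no prefix to check → satisfied.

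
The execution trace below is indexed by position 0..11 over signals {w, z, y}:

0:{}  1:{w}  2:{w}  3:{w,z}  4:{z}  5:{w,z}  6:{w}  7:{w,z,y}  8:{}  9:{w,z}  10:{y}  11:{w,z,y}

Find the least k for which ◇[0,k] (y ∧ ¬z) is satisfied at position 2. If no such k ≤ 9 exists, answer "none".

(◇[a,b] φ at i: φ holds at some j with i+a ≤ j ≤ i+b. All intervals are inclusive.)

Scan j = 2,3,… for (y ∧ ¬z):
  j=2: fails
  j=3: fails
  j=4: fails
  j=5: fails
  j=6: fails
  j=7: fails
  j=8: fails
  j=9: fails
  j=10: holds
First hit at j=10, so smallest k = 10-2 = 8.

8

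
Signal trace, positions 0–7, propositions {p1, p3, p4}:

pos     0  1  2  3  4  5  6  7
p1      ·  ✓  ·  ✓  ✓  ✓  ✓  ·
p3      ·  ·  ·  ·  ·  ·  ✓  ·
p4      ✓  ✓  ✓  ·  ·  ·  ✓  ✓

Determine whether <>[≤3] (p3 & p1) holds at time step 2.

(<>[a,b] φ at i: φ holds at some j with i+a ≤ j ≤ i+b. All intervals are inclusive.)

Check (p3 & p1) at each j in [2,5]:
  j=2: false
  j=3: false
  j=4: false
  j=5: false
No position in the window satisfies it → formula fails.

Does not hold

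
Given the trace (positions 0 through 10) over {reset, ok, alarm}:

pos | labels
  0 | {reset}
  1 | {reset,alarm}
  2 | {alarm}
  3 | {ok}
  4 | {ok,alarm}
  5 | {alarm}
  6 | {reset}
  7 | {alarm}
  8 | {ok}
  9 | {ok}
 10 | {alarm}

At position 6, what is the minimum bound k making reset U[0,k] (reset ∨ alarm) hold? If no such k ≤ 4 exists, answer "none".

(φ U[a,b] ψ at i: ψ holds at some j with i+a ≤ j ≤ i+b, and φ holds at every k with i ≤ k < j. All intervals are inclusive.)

Need earliest j ≥ 6 with (reset ∨ alarm), and reset at every k in [6,j-1].
  j=6: rhs holds (empty prefix). k = 0.

0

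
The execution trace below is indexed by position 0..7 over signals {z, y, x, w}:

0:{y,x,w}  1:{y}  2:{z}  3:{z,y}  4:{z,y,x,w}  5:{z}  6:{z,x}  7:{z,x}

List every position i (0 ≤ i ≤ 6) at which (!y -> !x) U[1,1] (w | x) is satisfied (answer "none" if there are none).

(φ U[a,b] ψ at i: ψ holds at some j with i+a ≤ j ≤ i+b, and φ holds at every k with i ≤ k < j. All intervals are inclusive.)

3, 5

Evaluate at each i in [0,6]:
  i=0: ✗ (no rhs in [1,1])
  i=1: ✗ (no rhs in [2,2])
  i=2: ✗ (no rhs in [3,3])
  i=3: ✓ (rhs at j=4; lhs holds on [3,3])
  i=4: ✗ (no rhs in [5,5])
  i=5: ✓ (rhs at j=6; lhs holds on [5,5])
  i=6: ✗ (lhs fails at k=6 before rhs at j=7)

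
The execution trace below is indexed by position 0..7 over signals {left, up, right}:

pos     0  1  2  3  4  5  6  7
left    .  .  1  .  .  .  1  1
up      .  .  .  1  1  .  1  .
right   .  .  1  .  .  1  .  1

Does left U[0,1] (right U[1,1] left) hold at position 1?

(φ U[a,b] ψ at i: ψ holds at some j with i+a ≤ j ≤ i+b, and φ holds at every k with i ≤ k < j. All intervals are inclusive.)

Need some j in [1,2] with (right U[1,1] left), and left at every k in [1,j-1].
  j=1: (right U[1,1] left) — fails.
  j=2: (right U[1,1] left) — fails.
No j in the window works → until fails.

No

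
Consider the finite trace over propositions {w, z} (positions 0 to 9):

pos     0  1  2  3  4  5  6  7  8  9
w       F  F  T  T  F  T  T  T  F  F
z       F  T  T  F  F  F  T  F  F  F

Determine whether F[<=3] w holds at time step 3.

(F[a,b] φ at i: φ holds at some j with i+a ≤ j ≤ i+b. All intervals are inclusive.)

Yes

Check w at each j in [3,6]:
  j=3: true
  j=4: false
  j=5: true
  j=6: true
Found at j=3 → formula holds.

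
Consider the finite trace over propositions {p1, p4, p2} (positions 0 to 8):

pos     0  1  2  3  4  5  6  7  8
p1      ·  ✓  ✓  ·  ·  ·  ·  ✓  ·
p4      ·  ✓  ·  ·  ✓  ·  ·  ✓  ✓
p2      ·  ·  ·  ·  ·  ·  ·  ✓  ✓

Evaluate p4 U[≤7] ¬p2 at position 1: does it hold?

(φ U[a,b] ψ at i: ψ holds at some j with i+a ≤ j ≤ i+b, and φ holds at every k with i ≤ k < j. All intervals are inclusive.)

Need some j in [1,8] with ¬p2, and p4 at every k in [1,j-1].
  j=1: ¬p2 holds; no prefix to check → satisfied.

Yes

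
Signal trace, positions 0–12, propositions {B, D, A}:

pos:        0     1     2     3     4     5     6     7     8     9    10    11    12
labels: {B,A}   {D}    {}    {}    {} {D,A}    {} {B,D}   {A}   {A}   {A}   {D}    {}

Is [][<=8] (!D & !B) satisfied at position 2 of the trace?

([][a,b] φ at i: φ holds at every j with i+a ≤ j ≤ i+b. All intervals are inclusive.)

Check (!D & !B) at every j in [2,10]:
  j=2: true
  j=3: true
  j=4: true
  j=5: false
  j=6: true
  j=7: false
  j=8: true
  j=9: true
  j=10: true
Fails at j=5 → formula fails.

Does not hold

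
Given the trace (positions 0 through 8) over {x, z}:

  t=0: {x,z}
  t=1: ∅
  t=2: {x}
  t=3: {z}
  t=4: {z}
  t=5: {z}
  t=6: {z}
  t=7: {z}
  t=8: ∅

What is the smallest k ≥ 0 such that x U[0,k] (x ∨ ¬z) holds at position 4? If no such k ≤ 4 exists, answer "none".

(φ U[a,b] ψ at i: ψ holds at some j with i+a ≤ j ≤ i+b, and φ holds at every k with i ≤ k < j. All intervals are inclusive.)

none

Need earliest j ≥ 4 with (x ∨ ¬z), and x at every k in [4,j-1].
  j=4: rhs fails.
  j=5: rhs fails.
  j=6: rhs fails.
  j=7: rhs fails.
  j=8: rhs holds but lhs fails at k=4.
No witness within the range → none.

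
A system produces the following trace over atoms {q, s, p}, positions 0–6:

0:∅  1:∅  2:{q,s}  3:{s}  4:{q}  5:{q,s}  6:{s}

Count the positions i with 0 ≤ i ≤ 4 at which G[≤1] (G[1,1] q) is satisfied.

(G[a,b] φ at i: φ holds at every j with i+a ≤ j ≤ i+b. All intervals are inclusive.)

Evaluate at each i in [0,4]:
  i=0: ✗ (fails at j=0)
  i=1: ✗ (fails at j=2)
  i=2: ✗ (fails at j=2)
  i=3: ✓ (all of [3,4])
  i=4: ✗ (fails at j=5)
Positions where it holds: {3} → 1.

1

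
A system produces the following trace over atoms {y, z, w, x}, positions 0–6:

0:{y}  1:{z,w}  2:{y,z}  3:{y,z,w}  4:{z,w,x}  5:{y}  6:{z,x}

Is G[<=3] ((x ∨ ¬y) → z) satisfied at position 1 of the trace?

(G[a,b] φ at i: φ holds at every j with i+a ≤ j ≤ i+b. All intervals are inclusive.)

Check ((x ∨ ¬y) → z) at every j in [1,4]:
  j=1: antecedent true; consequent true → ✓
  j=2: antecedent false → ✓
  j=3: antecedent false → ✓
  j=4: antecedent true; consequent true → ✓
All positions satisfy it → formula holds.

Yes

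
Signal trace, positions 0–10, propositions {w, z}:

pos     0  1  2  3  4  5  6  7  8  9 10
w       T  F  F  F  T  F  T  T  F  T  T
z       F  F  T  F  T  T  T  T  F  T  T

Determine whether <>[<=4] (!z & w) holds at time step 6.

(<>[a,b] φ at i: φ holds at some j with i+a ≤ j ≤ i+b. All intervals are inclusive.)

Check (!z & w) at each j in [6,10]:
  j=6: false
  j=7: false
  j=8: false
  j=9: false
  j=10: false
No position in the window satisfies it → formula fails.

False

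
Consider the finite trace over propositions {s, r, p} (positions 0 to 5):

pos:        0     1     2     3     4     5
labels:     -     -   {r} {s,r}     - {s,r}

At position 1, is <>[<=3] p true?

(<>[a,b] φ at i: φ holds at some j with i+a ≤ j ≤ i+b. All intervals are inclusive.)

Check p at each j in [1,4]:
  j=1: false
  j=2: false
  j=3: false
  j=4: false
No position in the window satisfies it → formula fails.

Does not hold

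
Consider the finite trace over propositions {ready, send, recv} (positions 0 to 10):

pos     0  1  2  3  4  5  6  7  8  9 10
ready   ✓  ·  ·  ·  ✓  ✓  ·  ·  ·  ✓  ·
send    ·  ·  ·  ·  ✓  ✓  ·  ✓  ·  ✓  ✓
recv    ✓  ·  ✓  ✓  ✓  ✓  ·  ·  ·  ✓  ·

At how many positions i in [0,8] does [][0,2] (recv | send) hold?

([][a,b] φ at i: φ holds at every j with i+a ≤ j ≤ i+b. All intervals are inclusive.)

2

Evaluate at each i in [0,8]:
  i=0: ✗ (fails at j=1)
  i=1: ✗ (fails at j=1)
  i=2: ✓ (all of [2,4])
  i=3: ✓ (all of [3,5])
  i=4: ✗ (fails at j=6)
  i=5: ✗ (fails at j=6)
  i=6: ✗ (fails at j=6)
  i=7: ✗ (fails at j=8)
  i=8: ✗ (fails at j=8)
Positions where it holds: {2, 3} → 2.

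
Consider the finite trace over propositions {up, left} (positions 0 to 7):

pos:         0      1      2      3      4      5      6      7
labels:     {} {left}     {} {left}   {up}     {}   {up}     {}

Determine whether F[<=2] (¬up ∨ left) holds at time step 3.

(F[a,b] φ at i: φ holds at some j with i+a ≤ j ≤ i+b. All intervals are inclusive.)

Yes

Check (¬up ∨ left) at each j in [3,5]:
  j=3: true
  j=4: false
  j=5: true
Found at j=3 → formula holds.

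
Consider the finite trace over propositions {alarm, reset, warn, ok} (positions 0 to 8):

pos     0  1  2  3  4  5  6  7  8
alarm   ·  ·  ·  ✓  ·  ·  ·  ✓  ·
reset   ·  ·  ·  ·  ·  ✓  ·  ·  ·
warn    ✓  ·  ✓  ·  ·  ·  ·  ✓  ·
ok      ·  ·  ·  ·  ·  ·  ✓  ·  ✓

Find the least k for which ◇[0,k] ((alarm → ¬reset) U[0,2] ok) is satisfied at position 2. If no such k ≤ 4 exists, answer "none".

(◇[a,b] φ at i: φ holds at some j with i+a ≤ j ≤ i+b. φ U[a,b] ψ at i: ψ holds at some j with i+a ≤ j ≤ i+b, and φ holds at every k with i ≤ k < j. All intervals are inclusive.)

Scan j = 2,3,… for ((alarm → ¬reset) U[0,2] ok):
  j=2: fails
  j=3: fails
  j=4: holds
First hit at j=4, so smallest k = 4-2 = 2.

2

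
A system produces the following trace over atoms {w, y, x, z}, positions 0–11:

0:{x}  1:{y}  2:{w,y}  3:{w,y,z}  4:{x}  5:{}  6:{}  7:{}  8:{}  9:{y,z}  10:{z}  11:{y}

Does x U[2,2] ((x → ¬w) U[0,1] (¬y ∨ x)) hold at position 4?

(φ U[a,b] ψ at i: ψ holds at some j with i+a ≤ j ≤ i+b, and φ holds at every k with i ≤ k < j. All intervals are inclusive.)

No

Need some j in [6,6] with ((x → ¬w) U[0,1] (¬y ∨ x)), and x at every k in [4,j-1].
  j=6: ((x → ¬w) U[0,1] (¬y ∨ x)) holds, but x fails at k=5 → not this j.
No j in the window works → until fails.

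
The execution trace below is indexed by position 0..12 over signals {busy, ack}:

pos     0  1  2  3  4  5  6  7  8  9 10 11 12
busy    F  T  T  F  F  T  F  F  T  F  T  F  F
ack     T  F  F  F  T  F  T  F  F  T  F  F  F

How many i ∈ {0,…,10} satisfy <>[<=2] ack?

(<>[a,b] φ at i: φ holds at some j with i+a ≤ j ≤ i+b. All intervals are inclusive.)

9

Evaluate at each i in [0,10]:
  i=0: ✓ (witness j=0)
  i=1: ✗ (none in [1,3])
  i=2: ✓ (witness j=4)
  i=3: ✓ (witness j=4)
  i=4: ✓ (witness j=4)
  i=5: ✓ (witness j=6)
  i=6: ✓ (witness j=6)
  i=7: ✓ (witness j=9)
  i=8: ✓ (witness j=9)
  i=9: ✓ (witness j=9)
  i=10: ✗ (none in [10,12])
Positions where it holds: {0, 2, 3, 4, 5, 6, 7, 8, 9} → 9.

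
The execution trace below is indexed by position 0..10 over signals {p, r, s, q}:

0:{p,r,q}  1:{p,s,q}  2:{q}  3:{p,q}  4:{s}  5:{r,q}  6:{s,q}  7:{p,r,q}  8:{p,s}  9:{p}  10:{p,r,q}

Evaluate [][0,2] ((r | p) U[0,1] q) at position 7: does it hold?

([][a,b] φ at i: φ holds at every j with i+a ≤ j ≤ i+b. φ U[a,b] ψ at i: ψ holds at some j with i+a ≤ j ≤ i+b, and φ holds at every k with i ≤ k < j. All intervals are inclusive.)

No

Check ((r | p) U[0,1] q) at every j in [7,9]:
  j=7: holds
  j=8: fails
  j=9: holds
Fails at j=8 → formula fails.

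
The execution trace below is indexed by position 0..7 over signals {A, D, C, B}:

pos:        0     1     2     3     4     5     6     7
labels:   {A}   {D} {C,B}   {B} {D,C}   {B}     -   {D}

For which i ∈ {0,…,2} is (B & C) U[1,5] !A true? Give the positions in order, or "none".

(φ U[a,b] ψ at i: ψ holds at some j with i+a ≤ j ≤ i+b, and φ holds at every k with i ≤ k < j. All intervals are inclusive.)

Evaluate at each i in [0,2]:
  i=0: ✗ (lhs fails at k=0 before rhs at j=1)
  i=1: ✗ (lhs fails at k=1 before rhs at j=2)
  i=2: ✓ (rhs at j=3; lhs holds on [2,2])

2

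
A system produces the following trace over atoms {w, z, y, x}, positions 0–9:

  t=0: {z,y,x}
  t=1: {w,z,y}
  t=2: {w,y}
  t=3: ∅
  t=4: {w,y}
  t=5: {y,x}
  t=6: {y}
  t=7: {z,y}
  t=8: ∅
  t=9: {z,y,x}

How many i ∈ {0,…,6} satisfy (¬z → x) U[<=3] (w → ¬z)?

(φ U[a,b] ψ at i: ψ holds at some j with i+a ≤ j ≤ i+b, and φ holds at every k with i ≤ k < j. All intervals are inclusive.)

7

Evaluate at each i in [0,6]:
  i=0: ✓ (rhs at j=0)
  i=1: ✓ (rhs at j=2; lhs holds on [1,1])
  i=2: ✓ (rhs at j=2)
  i=3: ✓ (rhs at j=3)
  i=4: ✓ (rhs at j=4)
  i=5: ✓ (rhs at j=5)
  i=6: ✓ (rhs at j=6)
Positions where it holds: {0, 1, 2, 3, 4, 5, 6} → 7.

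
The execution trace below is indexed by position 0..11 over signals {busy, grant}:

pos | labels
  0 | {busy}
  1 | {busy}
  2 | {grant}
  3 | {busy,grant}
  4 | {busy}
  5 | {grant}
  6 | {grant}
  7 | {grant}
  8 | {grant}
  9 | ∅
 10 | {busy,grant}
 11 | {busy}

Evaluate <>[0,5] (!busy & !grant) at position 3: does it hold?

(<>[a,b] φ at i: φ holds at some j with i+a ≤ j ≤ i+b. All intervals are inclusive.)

No

Check (!busy & !grant) at each j in [3,8]:
  j=3: false
  j=4: false
  j=5: false
  j=6: false
  j=7: false
  j=8: false
No position in the window satisfies it → formula fails.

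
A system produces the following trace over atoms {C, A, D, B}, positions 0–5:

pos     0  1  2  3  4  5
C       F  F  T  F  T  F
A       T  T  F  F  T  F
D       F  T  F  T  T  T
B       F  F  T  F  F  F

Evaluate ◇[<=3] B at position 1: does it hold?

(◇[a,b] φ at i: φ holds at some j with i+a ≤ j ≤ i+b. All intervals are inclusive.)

Check B at each j in [1,4]:
  j=1: false
  j=2: true
  j=3: false
  j=4: false
Found at j=2 → formula holds.

Holds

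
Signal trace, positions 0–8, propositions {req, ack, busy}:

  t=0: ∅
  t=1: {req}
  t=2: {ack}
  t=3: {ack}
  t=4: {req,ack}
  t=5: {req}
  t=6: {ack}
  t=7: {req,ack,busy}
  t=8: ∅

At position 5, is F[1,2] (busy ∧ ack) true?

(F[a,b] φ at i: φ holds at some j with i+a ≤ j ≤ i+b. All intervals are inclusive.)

Check (busy ∧ ack) at each j in [6,7]:
  j=6: false
  j=7: true
Found at j=7 → formula holds.

Holds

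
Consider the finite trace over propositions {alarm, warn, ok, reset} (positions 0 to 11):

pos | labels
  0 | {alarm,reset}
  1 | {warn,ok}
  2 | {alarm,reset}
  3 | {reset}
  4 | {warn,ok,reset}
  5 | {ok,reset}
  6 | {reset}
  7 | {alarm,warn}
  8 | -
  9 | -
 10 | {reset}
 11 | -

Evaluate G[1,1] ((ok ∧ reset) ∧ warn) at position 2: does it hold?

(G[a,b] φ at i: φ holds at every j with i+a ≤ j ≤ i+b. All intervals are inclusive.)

Does not hold

Check ((ok ∧ reset) ∧ warn) at every j in [3,3]:
  j=3: false
Fails at j=3 → formula fails.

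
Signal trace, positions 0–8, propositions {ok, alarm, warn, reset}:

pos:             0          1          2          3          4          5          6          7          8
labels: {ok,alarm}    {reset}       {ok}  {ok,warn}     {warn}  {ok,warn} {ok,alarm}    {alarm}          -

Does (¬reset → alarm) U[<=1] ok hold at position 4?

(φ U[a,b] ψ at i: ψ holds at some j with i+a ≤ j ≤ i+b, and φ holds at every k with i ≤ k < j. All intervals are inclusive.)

Does not hold

Need some j in [4,5] with ok, and (¬reset → alarm) at every k in [4,j-1].
  j=4: ok false.
  j=5: ok holds, but (¬reset → alarm) fails at k=4 → not this j.
No j in the window works → until fails.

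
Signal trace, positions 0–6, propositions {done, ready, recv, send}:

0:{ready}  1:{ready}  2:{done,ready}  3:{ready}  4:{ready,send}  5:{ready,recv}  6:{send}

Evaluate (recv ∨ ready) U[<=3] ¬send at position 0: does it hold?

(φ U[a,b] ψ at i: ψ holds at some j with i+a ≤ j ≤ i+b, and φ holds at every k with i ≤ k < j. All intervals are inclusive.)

Need some j in [0,3] with ¬send, and (recv ∨ ready) at every k in [0,j-1].
  j=0: ¬send holds; no prefix to check → satisfied.

Yes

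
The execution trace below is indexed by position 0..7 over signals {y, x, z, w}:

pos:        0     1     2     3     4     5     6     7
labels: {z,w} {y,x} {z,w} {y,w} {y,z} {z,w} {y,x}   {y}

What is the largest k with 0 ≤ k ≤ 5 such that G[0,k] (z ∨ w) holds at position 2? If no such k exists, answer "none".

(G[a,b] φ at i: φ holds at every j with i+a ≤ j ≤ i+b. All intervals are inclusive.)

3

(z ∨ w) must hold from j=2 onward; find where it first fails.
  j=2: holds
  j=3: holds
  j=4: holds
  j=5: holds
  j=6: fails
Holds on [2,5], so largest k = 3.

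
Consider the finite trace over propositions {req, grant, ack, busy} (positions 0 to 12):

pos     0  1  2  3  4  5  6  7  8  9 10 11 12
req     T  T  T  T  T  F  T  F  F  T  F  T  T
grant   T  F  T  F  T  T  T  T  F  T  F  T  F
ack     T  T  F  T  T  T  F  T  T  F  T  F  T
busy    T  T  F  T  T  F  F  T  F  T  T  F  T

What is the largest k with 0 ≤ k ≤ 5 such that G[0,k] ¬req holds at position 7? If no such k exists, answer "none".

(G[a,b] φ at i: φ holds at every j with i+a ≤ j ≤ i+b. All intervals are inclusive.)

1

¬req must hold from j=7 onward; find where it first fails.
  j=7: holds
  j=8: holds
  j=9: fails
Holds on [7,8], so largest k = 1.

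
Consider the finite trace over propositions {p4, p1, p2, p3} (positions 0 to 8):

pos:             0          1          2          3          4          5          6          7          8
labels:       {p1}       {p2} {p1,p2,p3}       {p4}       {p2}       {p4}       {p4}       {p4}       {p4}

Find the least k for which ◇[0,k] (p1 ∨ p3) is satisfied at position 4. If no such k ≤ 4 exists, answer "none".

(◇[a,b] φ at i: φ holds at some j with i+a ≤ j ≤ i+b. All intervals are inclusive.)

none

Scan j = 4,5,… for (p1 ∨ p3):
  j=4: fails
  j=5: fails
  j=6: fails
  j=7: fails
  j=8: fails
No j in [4,8] satisfies it → none.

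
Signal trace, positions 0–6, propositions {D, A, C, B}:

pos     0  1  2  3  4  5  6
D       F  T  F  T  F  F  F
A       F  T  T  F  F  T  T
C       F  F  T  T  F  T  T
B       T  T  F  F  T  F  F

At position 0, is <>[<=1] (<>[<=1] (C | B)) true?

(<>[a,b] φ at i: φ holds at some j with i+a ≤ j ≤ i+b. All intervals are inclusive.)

Holds

Check <>[<=1] (C | B) at each j in [0,1]:
  j=0: holds (witness at 0)
  j=1: holds (witness at 1)
Found at j=0 → formula holds.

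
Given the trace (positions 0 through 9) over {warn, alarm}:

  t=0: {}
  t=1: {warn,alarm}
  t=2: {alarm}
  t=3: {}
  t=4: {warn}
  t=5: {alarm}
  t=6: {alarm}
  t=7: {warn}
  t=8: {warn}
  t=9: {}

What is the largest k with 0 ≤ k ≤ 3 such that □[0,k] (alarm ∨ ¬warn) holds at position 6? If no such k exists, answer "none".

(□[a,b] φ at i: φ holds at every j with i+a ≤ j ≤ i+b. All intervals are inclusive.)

(alarm ∨ ¬warn) must hold from j=6 onward; find where it first fails.
  j=6: holds
  j=7: fails
Holds on [6,6], so largest k = 0.

0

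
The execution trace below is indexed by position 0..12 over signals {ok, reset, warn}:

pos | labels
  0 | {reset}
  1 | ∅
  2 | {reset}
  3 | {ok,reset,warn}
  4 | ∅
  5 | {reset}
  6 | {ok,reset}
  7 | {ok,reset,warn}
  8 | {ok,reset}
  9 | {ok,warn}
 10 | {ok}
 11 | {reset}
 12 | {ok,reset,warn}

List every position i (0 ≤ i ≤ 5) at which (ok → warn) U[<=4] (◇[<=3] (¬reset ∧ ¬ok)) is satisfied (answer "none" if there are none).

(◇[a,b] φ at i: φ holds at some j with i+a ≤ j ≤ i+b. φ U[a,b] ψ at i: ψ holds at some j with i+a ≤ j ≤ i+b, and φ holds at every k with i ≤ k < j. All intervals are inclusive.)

0, 1, 2, 3, 4

Evaluate at each i in [0,5]:
  i=0: ✓ (rhs at j=0)
  i=1: ✓ (rhs at j=1)
  i=2: ✓ (rhs at j=2)
  i=3: ✓ (rhs at j=3)
  i=4: ✓ (rhs at j=4)
  i=5: ✗ (no rhs in [5,9])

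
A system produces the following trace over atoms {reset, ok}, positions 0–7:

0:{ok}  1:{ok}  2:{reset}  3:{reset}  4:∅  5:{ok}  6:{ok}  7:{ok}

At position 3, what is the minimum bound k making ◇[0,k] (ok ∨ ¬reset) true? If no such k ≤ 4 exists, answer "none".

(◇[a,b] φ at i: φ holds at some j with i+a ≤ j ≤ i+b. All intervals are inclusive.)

1

Scan j = 3,4,… for (ok ∨ ¬reset):
  j=3: fails
  j=4: holds
First hit at j=4, so smallest k = 4-3 = 1.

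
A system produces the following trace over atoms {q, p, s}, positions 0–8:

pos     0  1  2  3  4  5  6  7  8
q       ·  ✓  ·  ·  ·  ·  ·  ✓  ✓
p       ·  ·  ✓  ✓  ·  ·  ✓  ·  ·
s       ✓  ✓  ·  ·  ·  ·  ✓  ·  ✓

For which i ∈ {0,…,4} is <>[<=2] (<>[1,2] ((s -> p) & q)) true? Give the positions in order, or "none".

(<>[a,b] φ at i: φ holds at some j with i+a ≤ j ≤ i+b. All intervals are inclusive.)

Evaluate at each i in [0,4]:
  i=0: ✗ (none in [0,2])
  i=1: ✗ (none in [1,3])
  i=2: ✗ (none in [2,4])
  i=3: ✓ (witness j=5)
  i=4: ✓ (witness j=5)

3, 4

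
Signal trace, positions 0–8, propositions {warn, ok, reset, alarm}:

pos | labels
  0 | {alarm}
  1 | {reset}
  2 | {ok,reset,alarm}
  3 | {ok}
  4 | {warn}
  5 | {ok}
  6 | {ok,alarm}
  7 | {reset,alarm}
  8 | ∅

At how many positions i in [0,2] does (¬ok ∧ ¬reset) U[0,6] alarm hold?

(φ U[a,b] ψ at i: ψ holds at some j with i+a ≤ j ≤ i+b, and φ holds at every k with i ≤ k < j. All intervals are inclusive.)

2

Evaluate at each i in [0,2]:
  i=0: ✓ (rhs at j=0)
  i=1: ✗ (lhs fails at k=1 before rhs at j=2)
  i=2: ✓ (rhs at j=2)
Positions where it holds: {0, 2} → 2.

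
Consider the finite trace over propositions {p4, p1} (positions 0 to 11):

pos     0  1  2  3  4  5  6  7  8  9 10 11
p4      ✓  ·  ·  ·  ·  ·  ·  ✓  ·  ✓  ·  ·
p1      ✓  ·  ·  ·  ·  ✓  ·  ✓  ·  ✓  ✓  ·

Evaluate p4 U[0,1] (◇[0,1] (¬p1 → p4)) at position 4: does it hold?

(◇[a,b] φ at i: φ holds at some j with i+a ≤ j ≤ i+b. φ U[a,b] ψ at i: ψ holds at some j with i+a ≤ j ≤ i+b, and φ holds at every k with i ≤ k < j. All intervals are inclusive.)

Yes

Need some j in [4,5] with ◇[0,1] (¬p1 → p4), and p4 at every k in [4,j-1].
  j=4: ◇[0,1] (¬p1 → p4) holds; no prefix to check → satisfied.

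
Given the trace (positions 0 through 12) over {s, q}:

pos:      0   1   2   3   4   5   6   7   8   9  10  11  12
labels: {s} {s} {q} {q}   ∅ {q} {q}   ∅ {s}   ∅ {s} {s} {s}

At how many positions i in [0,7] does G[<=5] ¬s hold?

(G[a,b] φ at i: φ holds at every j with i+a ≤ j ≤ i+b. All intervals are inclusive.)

1

Evaluate at each i in [0,7]:
  i=0: ✗ (fails at j=0)
  i=1: ✗ (fails at j=1)
  i=2: ✓ (all of [2,7])
  i=3: ✗ (fails at j=8)
  i=4: ✗ (fails at j=8)
  i=5: ✗ (fails at j=8)
  i=6: ✗ (fails at j=8)
  i=7: ✗ (fails at j=8)
Positions where it holds: {2} → 1.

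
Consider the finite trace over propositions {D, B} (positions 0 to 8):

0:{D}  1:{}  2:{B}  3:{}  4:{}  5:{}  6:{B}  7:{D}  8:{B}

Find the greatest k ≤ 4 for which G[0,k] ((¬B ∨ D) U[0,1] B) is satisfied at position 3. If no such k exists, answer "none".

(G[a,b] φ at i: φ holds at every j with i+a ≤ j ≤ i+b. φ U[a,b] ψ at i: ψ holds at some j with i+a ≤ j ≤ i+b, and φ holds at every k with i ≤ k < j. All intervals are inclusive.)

((¬B ∨ D) U[0,1] B) must hold from j=3 onward; find where it first fails.
  j=3: fails → no k works.

none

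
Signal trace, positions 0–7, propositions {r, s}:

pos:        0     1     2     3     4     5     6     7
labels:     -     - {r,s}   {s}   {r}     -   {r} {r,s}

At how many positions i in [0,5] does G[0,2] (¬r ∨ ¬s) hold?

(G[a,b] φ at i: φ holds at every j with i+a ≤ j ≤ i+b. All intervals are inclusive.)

Evaluate at each i in [0,5]:
  i=0: ✗ (fails at j=2)
  i=1: ✗ (fails at j=2)
  i=2: ✗ (fails at j=2)
  i=3: ✓ (all of [3,5])
  i=4: ✓ (all of [4,6])
  i=5: ✗ (fails at j=7)
Positions where it holds: {3, 4} → 2.

2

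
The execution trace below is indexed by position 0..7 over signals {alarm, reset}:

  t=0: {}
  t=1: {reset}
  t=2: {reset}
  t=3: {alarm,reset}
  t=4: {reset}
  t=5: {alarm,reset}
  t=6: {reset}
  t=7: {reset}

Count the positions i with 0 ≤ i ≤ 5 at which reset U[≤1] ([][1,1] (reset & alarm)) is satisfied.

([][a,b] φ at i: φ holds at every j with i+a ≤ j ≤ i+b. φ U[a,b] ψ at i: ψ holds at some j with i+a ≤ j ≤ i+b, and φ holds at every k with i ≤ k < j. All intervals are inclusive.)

4

Evaluate at each i in [0,5]:
  i=0: ✗ (no rhs in [0,1])
  i=1: ✓ (rhs at j=2; lhs holds on [1,1])
  i=2: ✓ (rhs at j=2)
  i=3: ✓ (rhs at j=4; lhs holds on [3,3])
  i=4: ✓ (rhs at j=4)
  i=5: ✗ (no rhs in [5,6])
Positions where it holds: {1, 2, 3, 4} → 4.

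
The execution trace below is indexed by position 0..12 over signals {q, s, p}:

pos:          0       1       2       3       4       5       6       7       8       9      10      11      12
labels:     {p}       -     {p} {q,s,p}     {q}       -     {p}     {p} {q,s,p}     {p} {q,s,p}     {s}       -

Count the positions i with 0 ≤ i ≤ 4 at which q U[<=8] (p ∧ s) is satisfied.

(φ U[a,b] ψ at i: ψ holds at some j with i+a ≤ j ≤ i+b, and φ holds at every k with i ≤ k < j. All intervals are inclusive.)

1

Evaluate at each i in [0,4]:
  i=0: ✗ (lhs fails at k=0 before rhs at j=3)
  i=1: ✗ (lhs fails at k=1 before rhs at j=3)
  i=2: ✗ (lhs fails at k=2 before rhs at j=3)
  i=3: ✓ (rhs at j=3)
  i=4: ✗ (lhs fails at k=5 before rhs at j=8)
Positions where it holds: {3} → 1.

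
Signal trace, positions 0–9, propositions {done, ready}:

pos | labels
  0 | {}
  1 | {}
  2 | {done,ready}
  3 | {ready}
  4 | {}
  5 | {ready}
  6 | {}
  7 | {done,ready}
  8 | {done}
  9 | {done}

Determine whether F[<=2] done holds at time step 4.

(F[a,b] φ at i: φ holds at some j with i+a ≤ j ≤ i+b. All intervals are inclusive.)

Check done at each j in [4,6]:
  j=4: false
  j=5: false
  j=6: false
No position in the window satisfies it → formula fails.

Does not hold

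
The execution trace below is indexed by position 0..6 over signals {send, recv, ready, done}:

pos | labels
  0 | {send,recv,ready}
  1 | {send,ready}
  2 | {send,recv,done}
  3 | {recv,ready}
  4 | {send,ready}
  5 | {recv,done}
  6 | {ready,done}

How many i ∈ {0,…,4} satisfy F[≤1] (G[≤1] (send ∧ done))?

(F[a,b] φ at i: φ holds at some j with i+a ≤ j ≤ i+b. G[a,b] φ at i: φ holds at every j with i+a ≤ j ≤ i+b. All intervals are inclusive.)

0

Evaluate at each i in [0,4]:
  i=0: ✗ (none in [0,1])
  i=1: ✗ (none in [1,2])
  i=2: ✗ (none in [2,3])
  i=3: ✗ (none in [3,4])
  i=4: ✗ (none in [4,5])
Positions where it holds: {} → 0.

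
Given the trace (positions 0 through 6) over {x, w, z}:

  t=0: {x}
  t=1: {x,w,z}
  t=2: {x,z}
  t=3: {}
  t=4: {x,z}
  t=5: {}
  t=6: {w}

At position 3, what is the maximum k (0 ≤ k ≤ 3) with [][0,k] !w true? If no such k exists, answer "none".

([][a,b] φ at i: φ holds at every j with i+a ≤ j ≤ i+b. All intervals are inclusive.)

2

!w must hold from j=3 onward; find where it first fails.
  j=3: holds
  j=4: holds
  j=5: holds
  j=6: fails
Holds on [3,5], so largest k = 2.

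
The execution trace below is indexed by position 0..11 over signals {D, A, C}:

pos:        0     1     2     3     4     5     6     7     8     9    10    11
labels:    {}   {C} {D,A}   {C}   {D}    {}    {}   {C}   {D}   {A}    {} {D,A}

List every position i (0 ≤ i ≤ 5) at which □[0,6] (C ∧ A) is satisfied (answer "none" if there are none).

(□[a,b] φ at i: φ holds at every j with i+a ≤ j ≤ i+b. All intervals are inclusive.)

none

Evaluate at each i in [0,5]:
  i=0: ✗ (fails at j=0)
  i=1: ✗ (fails at j=1)
  i=2: ✗ (fails at j=2)
  i=3: ✗ (fails at j=3)
  i=4: ✗ (fails at j=4)
  i=5: ✗ (fails at j=5)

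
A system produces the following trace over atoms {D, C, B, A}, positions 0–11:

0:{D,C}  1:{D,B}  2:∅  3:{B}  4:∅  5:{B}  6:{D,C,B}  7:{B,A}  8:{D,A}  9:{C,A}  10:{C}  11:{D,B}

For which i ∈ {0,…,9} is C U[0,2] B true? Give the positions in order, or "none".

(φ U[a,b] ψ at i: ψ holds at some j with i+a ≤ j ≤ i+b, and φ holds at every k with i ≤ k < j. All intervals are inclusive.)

Evaluate at each i in [0,9]:
  i=0: ✓ (rhs at j=1; lhs holds on [0,0])
  i=1: ✓ (rhs at j=1)
  i=2: ✗ (lhs fails at k=2 before rhs at j=3)
  i=3: ✓ (rhs at j=3)
  i=4: ✗ (lhs fails at k=4 before rhs at j=5)
  i=5: ✓ (rhs at j=5)
  i=6: ✓ (rhs at j=6)
  i=7: ✓ (rhs at j=7)
  i=8: ✗ (no rhs in [8,10])
  i=9: ✓ (rhs at j=11; lhs holds on [9,10])

0, 1, 3, 5, 6, 7, 9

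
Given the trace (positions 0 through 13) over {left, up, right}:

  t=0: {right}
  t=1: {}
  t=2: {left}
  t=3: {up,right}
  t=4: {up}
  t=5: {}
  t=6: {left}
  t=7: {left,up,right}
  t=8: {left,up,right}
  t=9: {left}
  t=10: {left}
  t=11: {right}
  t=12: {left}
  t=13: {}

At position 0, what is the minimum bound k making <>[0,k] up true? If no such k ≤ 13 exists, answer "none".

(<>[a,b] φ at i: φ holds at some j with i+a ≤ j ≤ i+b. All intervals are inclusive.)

Scan j = 0,1,… for up:
  j=0: fails
  j=1: fails
  j=2: fails
  j=3: holds
First hit at j=3, so smallest k = 3-0 = 3.

3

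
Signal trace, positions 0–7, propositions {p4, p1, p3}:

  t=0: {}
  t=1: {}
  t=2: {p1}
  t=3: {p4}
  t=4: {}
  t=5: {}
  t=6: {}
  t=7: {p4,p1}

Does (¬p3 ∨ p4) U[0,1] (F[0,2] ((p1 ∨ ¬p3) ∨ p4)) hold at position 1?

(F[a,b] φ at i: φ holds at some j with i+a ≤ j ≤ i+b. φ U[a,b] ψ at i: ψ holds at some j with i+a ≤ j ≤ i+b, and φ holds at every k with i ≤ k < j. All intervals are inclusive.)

Yes

Need some j in [1,2] with F[0,2] ((p1 ∨ ¬p3) ∨ p4), and (¬p3 ∨ p4) at every k in [1,j-1].
  j=1: F[0,2] ((p1 ∨ ¬p3) ∨ p4) holds; no prefix to check → satisfied.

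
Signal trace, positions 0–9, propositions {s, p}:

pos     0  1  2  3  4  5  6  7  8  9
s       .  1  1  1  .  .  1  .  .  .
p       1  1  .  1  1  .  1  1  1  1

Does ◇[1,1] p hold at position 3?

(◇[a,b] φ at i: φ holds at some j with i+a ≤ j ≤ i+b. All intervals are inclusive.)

True

Check p at each j in [4,4]:
  j=4: true
Found at j=4 → formula holds.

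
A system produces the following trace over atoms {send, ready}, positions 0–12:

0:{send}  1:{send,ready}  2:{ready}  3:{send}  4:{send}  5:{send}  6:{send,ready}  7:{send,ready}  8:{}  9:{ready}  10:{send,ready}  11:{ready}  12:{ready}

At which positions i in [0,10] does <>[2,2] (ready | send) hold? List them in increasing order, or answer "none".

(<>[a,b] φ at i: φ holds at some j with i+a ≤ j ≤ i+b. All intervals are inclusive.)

0, 1, 2, 3, 4, 5, 7, 8, 9, 10

Evaluate at each i in [0,10]:
  i=0: ✓ (witness j=2)
  i=1: ✓ (witness j=3)
  i=2: ✓ (witness j=4)
  i=3: ✓ (witness j=5)
  i=4: ✓ (witness j=6)
  i=5: ✓ (witness j=7)
  i=6: ✗ (none in [8,8])
  i=7: ✓ (witness j=9)
  i=8: ✓ (witness j=10)
  i=9: ✓ (witness j=11)
  i=10: ✓ (witness j=12)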